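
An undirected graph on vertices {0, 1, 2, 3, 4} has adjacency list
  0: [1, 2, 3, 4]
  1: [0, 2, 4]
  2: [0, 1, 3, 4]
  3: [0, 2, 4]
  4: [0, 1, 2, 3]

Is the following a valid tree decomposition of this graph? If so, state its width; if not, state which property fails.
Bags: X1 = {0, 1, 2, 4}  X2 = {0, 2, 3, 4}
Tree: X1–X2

Yes; width 3.

Every vertex of G appears in some bag (union = {0, 1, 2, 3, 4}); every edge is covered by a bag; and for each vertex v the set of bags containing v is connected in the bag tree. The decomposition is therefore valid. The largest bag has 4 vertices, so the width is 3.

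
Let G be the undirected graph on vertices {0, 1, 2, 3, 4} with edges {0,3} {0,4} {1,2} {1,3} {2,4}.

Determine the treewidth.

2

A width-2 tree decomposition is:
Bags: B1 = {1, 2, 4}  B2 = {0, 1, 4}  B3 = {0, 1, 3}
Tree: B1–B2, B2–B3
Each bag holds 3 vertices, so the decomposition has width 2, which upper-bounds the treewidth. For the lower bound, G contains the cycle 1–2–4–0–3–1, so G is not a forest; only forests have treewidth ≤ 1, hence tw(G) ≥ 2. Combining the bounds, tw(G) = 2.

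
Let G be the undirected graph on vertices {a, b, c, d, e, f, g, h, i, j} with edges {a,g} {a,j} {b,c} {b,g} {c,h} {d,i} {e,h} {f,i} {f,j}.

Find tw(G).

1

A width-1 tree decomposition is:
Bags: B1 = {e, h}  B2 = {c, h}  B3 = {b, c}  B4 = {b, g}  B5 = {a, g}  B6 = {a, j}  B7 = {f, j}  B8 = {f, i}  B9 = {d, i}
Tree: B1–B2, B2–B3, B3–B4, B4–B5, B5–B6, B6–B7, B7–B8, B8–B9
Each bag holds 2 vertices, so the decomposition has width 1, which upper-bounds the treewidth. Any graph with an edge has treewidth ≥ 1, and G has the edge e–h. The upper and lower bounds meet at 1, so that is the treewidth.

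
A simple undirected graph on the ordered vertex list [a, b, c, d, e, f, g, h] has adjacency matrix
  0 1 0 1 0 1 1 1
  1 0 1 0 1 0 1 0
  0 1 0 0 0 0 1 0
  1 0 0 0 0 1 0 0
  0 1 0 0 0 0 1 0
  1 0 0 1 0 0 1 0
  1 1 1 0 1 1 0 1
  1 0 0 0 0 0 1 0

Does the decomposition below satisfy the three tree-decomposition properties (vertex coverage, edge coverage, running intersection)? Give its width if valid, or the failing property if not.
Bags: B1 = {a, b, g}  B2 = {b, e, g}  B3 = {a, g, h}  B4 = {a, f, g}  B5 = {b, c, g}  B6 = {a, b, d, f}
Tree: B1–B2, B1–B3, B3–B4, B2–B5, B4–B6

No — bags containing vertex b are not connected in the tree.

A tree decomposition must satisfy three properties: every vertex lies in some bag; for every edge, both endpoints lie together in some bag; and for every vertex, the bags containing it form a connected subtree. Here bags containing vertex b are not connected in the tree, so the decomposition is invalid.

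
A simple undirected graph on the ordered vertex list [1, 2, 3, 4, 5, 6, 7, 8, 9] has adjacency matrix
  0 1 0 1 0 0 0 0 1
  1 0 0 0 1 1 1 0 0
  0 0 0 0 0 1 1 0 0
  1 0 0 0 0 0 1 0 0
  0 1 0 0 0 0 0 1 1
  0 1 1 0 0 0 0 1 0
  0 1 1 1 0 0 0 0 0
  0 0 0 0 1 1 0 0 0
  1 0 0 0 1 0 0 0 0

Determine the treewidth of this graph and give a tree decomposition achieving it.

Every bag has size at most 4, so the width is 4 − 1 = 3 and tw(G) ≤ 3. For the lower bound: the 4 vertex sets {5,8,9}, {6}, {2}, {1,3,4,7} are disjoint, each induces a connected subgraph, and every pair is joined by at least one edge of G. Contracting each set to a single vertex therefore yields K_{4} as a minor, and since treewidth is minor-monotone, tw(G) ≥ tw(K_{4}) = 3. Hence tw(G) = 3 exactly.

Treewidth 3.
Bags: B1 = {5, 6, 8, 9}  B2 = {2, 5, 6, 9}  B3 = {1, 2, 6, 9}  B4 = {1, 2, 3, 6}  B5 = {1, 2, 3, 7}  B6 = {1, 3, 4, 7}
Tree: B1–B2, B2–B3, B3–B4, B4–B5, B5–B6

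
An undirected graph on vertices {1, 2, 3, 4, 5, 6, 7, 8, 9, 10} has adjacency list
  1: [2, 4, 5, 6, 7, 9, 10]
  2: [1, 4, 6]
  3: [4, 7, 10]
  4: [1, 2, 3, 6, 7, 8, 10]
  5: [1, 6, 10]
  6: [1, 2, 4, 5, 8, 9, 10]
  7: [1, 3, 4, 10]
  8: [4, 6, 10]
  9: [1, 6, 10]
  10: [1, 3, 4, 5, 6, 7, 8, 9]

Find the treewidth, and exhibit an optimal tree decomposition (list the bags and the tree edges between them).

Treewidth 3.
One optimal decomposition is:
Bags: B1 = {4, 6, 8, 10}  B2 = {1, 4, 6, 10}  B3 = {1, 2, 4, 6}  B4 = {1, 4, 7, 10}  B5 = {1, 5, 6, 10}  B6 = {3, 4, 7, 10}  B7 = {1, 6, 9, 10}
Tree: B1–B2, B2–B3, B2–B4, B2–B5, B4–B6, B5–B7

The largest bag has 4 vertices, giving width 3; this decomposition certifies tw(G) ≤ 3. For the lower bound, the 4 vertices {1, 2, 4, 6} are pairwise adjacent, and any tree decomposition puts a clique entirely inside one bag — forcing width ≥ 3. Hence tw(G) = 3 exactly.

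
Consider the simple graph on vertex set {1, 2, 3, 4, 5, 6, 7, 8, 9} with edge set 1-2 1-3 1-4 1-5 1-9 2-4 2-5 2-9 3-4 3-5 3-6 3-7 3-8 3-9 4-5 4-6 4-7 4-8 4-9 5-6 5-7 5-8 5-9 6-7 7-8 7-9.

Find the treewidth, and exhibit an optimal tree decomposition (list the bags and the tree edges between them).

Treewidth 4.
Bags: B1 = {3, 4, 5, 6, 7}  B2 = {3, 4, 5, 7, 9}  B3 = {1, 3, 4, 5, 9}  B4 = {3, 4, 5, 7, 8}  B5 = {1, 2, 4, 5, 9}
Tree: B1–B2, B2–B3, B1–B4, B3–B5

Every bag has size at most 5, so the width is 5 − 1 = 4 and tw(G) ≤ 4. On the other hand G contains the 5-clique {1, 2, 4, 5, 9}. A clique must lie in a single bag of any decomposition, so no decomposition can have width below 4. Hence tw(G) = 4 exactly.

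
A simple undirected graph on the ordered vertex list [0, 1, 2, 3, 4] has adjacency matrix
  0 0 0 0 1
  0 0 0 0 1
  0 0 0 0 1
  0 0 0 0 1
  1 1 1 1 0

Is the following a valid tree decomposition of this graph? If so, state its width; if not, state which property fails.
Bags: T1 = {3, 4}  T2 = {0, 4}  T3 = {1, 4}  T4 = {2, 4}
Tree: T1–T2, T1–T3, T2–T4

Vertex coverage: the bags together contain {0, 1, 2, 3, 4}, the full vertex set. Edge coverage: each edge of G has both endpoints in at least one bag. Running intersection: for every vertex, the bags containing it form a connected subtree. All three properties hold, so this is a valid tree decomposition of width max|bag| − 1 = 1, and hence tw(G) ≤ 1.

Yes; width 1.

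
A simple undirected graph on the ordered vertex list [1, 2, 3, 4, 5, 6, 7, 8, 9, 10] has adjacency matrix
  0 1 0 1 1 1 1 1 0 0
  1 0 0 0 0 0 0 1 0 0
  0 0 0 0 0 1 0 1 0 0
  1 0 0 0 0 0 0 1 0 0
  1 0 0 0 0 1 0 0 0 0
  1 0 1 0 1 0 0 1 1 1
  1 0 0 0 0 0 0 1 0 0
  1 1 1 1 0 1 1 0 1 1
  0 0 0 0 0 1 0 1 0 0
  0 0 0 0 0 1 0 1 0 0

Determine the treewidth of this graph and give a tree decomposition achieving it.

Every bag has size at most 3, so the width is 3 − 1 = 2 and tw(G) ≤ 2. For the lower bound, the 3 vertices {1, 2, 8} are pairwise adjacent, and any tree decomposition puts a clique entirely inside one bag — forcing width ≥ 2. Therefore the treewidth is 2.

Treewidth 2.
Bags: B1 = {1, 6, 8}  B2 = {3, 6, 8}  B3 = {6, 8, 9}  B4 = {1, 4, 8}  B5 = {1, 2, 8}  B6 = {6, 8, 10}  B7 = {1, 7, 8}  B8 = {1, 5, 6}
Tree: B1–B2, B2–B3, B1–B4, B4–B5, B1–B6, B4–B7, B1–B8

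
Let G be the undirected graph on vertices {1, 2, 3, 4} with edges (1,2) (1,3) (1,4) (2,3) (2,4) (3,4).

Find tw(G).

A width-3 tree decomposition is:
Bags: B1 = {1, 2, 3, 4}
Tree: (single bag)
With just one bag of size 4, the width is 4 − 1 = 3, so tw(G) ≤ 3. Conversely, {1, 2, 3, 4} is a clique of size 4, and the vertices of any clique must share a bag in every tree decomposition; so some bag has ≥ 4 vertices and tw(G) ≥ 3. Hence tw(G) = 3 exactly.

3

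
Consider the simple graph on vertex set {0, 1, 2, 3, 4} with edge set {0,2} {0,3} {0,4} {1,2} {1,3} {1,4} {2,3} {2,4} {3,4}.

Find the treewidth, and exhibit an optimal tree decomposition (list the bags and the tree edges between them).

Each bag holds 4 vertices, so the decomposition has width 3, which upper-bounds the treewidth. For the lower bound, the 4 vertices {0, 2, 3, 4} are pairwise adjacent, and any tree decomposition puts a clique entirely inside one bag — forcing width ≥ 3. The upper and lower bounds meet at 3, so that is the treewidth.

Treewidth 3.
One such decomposition:
Bags: B1 = {0, 2, 3, 4}  B2 = {1, 2, 3, 4}
Tree: B1–B2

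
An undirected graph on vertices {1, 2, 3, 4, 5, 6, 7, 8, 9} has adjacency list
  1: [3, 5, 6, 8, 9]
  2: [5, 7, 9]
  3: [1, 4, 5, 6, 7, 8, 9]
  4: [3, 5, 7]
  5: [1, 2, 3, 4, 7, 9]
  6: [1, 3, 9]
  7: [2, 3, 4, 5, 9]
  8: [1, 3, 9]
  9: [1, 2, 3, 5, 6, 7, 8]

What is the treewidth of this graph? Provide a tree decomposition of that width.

Treewidth 3.
One such decomposition:
Bags: B1 = {1, 3, 5, 9}  B2 = {3, 5, 7, 9}  B3 = {3, 4, 5, 7}  B4 = {2, 5, 7, 9}  B5 = {1, 3, 6, 9}  B6 = {1, 3, 8, 9}
Tree: B1–B2, B2–B3, B2–B4, B1–B5, B5–B6

Each bag holds 4 vertices, so the decomposition has width 3, which upper-bounds the treewidth. Conversely, {2, 5, 7, 9} is a clique of size 4, and the vertices of any clique must share a bag in every tree decomposition; so some bag has ≥ 4 vertices and tw(G) ≥ 3. Therefore the treewidth is 3.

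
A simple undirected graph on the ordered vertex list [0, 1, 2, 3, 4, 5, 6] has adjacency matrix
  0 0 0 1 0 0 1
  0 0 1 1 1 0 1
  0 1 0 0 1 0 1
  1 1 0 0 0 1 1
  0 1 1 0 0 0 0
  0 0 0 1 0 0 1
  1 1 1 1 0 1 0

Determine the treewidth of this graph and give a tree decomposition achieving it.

Treewidth 2.
Bags: B1 = {1, 2, 6}  B2 = {1, 3, 6}  B3 = {0, 3, 6}  B4 = {3, 5, 6}  B5 = {1, 2, 4}
Tree: B1–B2, B2–B3, B2–B4, B1–B5

Every bag has size at most 3, so the width is 3 − 1 = 2 and tw(G) ≤ 2. On the other hand G contains the 3-clique {1, 2, 4}. A clique must lie in a single bag of any decomposition, so no decomposition can have width below 2. Combining the bounds, tw(G) = 2.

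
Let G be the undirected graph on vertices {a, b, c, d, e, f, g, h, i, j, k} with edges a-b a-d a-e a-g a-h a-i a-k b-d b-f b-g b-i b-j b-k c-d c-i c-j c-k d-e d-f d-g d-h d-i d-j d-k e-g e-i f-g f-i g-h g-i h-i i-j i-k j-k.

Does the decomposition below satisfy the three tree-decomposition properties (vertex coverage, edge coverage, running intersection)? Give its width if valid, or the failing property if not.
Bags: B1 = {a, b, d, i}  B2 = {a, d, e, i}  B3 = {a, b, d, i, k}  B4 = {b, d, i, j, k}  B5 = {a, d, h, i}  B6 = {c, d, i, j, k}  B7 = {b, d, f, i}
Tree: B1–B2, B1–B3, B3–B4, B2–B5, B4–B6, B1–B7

No — vertex g appears in no bag.

A tree decomposition must satisfy three properties: every vertex lies in some bag; for every edge, both endpoints lie together in some bag; and for every vertex, the bags containing it form a connected subtree. Here vertex g appears in no bag, so the decomposition is invalid.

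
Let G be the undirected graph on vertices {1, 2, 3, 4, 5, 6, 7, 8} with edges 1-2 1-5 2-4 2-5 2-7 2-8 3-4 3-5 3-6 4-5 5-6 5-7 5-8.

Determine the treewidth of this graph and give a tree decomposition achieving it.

Treewidth 2.
One optimal decomposition is:
Bags: B1 = {1, 2, 5}  B2 = {2, 4, 5}  B3 = {3, 4, 5}  B4 = {2, 5, 7}  B5 = {3, 5, 6}  B6 = {2, 5, 8}
Tree: B1–B2, B2–B3, B1–B4, B3–B5, B4–B6

Each bag holds 3 vertices, so the decomposition has width 2, which upper-bounds the treewidth. Conversely, {2, 5, 8} is a clique of size 3, and the vertices of any clique must share a bag in every tree decomposition; so some bag has ≥ 3 vertices and tw(G) ≥ 2. Hence tw(G) = 2 exactly.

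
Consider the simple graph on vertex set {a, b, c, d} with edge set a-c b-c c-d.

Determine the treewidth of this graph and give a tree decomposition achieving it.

Every bag has size at most 2, so the width is 2 − 1 = 1 and tw(G) ≤ 1. G has an edge, so its treewidth is at least 1. Combining the bounds, tw(G) = 1.

Treewidth 1.
One such decomposition:
Bags: B1 = {b, c}  B2 = {a, c}  B3 = {c, d}
Tree: B1–B2, B1–B3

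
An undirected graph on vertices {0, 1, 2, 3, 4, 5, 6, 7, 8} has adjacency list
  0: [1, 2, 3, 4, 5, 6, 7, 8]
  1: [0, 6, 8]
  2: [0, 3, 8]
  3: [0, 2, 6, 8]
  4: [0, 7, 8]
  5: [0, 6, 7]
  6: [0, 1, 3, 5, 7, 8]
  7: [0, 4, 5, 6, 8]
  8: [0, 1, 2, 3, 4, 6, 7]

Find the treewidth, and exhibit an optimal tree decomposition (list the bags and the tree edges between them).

Every bag has size at most 4, so the width is 4 − 1 = 3 and tw(G) ≤ 3. For the lower bound, the 4 vertices {0, 2, 3, 8} are pairwise adjacent, and any tree decomposition puts a clique entirely inside one bag — forcing width ≥ 3. Therefore the treewidth is 3.

Treewidth 3.
One such decomposition:
Bags: B1 = {0, 3, 6, 8}  B2 = {0, 6, 7, 8}  B3 = {0, 1, 6, 8}  B4 = {0, 5, 6, 7}  B5 = {0, 4, 7, 8}  B6 = {0, 2, 3, 8}
Tree: B1–B2, B2–B3, B2–B4, B2–B5, B1–B6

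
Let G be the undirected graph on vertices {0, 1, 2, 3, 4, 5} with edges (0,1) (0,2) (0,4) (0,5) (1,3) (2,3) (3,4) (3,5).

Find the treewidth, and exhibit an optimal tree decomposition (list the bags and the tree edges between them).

Treewidth 2.
One such decomposition:
Bags: B1 = {0, 3, 5}  B2 = {0, 1, 3}  B3 = {0, 2, 3}  B4 = {0, 3, 4}
Tree: B1–B2, B2–B3, B3–B4

The largest bag has 3 vertices, giving width 2; this decomposition certifies tw(G) ≤ 2. Since 5–0–1–3–5 is a cycle in G, G is not acyclic. Forests are exactly the graphs of treewidth ≤ 1, so tw(G) ≥ 2. Combining the bounds, tw(G) = 2.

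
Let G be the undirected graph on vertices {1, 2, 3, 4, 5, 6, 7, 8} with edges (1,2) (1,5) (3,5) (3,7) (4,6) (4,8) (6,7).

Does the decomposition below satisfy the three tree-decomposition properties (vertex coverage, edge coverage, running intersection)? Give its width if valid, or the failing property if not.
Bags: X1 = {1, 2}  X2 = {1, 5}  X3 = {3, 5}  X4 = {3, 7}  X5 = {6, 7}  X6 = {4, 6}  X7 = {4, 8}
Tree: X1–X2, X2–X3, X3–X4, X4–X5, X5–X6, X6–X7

Yes; width 1.

Every vertex of G appears in some bag (union = {1, 2, 3, 4, 5, 6, 7, 8}); every edge is covered by a bag; and for each vertex v the set of bags containing v is connected in the bag tree. The decomposition is therefore valid. The largest bag has 2 vertices, so the width is 1.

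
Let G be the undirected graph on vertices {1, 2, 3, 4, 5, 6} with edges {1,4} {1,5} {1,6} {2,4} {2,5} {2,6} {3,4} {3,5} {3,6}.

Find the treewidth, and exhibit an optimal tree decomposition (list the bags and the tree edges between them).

Every bag has size at most 4, so the width is 4 − 1 = 3 and tw(G) ≤ 3. For the lower bound: the 4 vertex sets {1,5}, {3,4}, {6}, {2} are disjoint, each induces a connected subgraph, and every pair is joined by at least one edge of G. Contracting each set to a single vertex therefore yields K_{4} as a minor, and since treewidth is minor-monotone, tw(G) ≥ tw(K_{4}) = 3. Combining the bounds, tw(G) = 3.

Treewidth 3.
Bags: B1 = {1, 4, 5, 6}  B2 = {3, 4, 5, 6}  B3 = {2, 4, 5, 6}
Tree: B1–B2, B2–B3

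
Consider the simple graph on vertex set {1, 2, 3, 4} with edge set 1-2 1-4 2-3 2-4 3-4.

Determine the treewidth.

A width-2 tree decomposition is:
Bags: B1 = {1, 2, 4}  B2 = {2, 3, 4}
Tree: B1–B2
The largest bag has 3 vertices, giving width 2; this decomposition certifies tw(G) ≤ 2. On the other hand G contains the 3-clique {1, 2, 4}. A clique must lie in a single bag of any decomposition, so no decomposition can have width below 2. The upper and lower bounds meet at 2, so that is the treewidth.

2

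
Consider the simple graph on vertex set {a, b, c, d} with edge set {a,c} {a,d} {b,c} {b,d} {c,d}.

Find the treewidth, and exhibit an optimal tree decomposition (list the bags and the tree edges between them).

Treewidth 2.
Bags: B1 = {b, c, d}  B2 = {a, c, d}
Tree: B1–B2

Every bag has size at most 3, so the width is 3 − 1 = 2 and tw(G) ≤ 2. For the lower bound, the 3 vertices {a, c, d} are pairwise adjacent, and any tree decomposition puts a clique entirely inside one bag — forcing width ≥ 2. Therefore the treewidth is 2.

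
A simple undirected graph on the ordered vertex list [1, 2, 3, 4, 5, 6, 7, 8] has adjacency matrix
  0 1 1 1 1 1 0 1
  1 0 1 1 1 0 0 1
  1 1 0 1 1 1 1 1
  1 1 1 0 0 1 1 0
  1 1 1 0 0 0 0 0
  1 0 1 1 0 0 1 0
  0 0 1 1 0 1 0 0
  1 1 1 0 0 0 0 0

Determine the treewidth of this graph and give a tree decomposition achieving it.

Every bag has size at most 4, so the width is 4 − 1 = 3 and tw(G) ≤ 3. For the lower bound, the 4 vertices {1, 2, 3, 8} are pairwise adjacent, and any tree decomposition puts a clique entirely inside one bag — forcing width ≥ 3. Hence tw(G) = 3 exactly.

Treewidth 3.
Bags: B1 = {1, 2, 3, 4}  B2 = {1, 3, 4, 6}  B3 = {1, 2, 3, 5}  B4 = {1, 2, 3, 8}  B5 = {3, 4, 6, 7}
Tree: B1–B2, B1–B3, B3–B4, B2–B5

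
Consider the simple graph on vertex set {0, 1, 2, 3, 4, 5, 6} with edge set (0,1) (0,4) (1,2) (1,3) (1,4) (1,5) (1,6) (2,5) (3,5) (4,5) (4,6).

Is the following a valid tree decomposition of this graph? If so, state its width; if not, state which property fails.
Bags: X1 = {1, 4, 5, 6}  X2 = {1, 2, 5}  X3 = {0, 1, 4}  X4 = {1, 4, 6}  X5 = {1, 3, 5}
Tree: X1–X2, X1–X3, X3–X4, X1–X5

No — bags containing vertex 6 are not connected in the tree.

A tree decomposition must satisfy three properties: every vertex lies in some bag; for every edge, both endpoints lie together in some bag; and for every vertex, the bags containing it form a connected subtree. Here bags containing vertex 6 are not connected in the tree, so the decomposition is invalid.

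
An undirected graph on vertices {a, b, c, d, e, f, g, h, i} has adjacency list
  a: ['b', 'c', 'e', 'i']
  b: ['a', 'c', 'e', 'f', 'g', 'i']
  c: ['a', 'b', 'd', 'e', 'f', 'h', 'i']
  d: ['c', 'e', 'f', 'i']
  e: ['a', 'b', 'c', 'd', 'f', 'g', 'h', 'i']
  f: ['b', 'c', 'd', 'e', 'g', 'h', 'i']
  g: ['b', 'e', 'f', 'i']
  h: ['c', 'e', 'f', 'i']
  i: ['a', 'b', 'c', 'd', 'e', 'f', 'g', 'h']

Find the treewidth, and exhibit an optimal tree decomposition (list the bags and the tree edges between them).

Treewidth 4.
Bags: B1 = {b, e, f, g, i}  B2 = {b, c, e, f, i}  B3 = {c, d, e, f, i}  B4 = {c, e, f, h, i}  B5 = {a, b, c, e, i}
Tree: B1–B2, B2–B3, B2–B4, B2–B5

Each bag holds 5 vertices, so the decomposition has width 4, which upper-bounds the treewidth. For the lower bound, the 5 vertices {a, b, c, e, i} are pairwise adjacent, and any tree decomposition puts a clique entirely inside one bag — forcing width ≥ 4. Therefore the treewidth is 4.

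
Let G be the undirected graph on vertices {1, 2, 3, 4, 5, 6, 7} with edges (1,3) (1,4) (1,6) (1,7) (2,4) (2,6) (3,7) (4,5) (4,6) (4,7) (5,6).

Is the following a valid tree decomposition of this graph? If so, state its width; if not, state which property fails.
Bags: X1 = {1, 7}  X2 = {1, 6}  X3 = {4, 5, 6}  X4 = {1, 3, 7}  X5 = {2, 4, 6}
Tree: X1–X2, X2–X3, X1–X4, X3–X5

No — edge (7,4) lies in no bag.

A tree decomposition must satisfy three properties: every vertex lies in some bag; for every edge, both endpoints lie together in some bag; and for every vertex, the bags containing it form a connected subtree. Here edge (7,4) lies in no bag, so the decomposition is invalid.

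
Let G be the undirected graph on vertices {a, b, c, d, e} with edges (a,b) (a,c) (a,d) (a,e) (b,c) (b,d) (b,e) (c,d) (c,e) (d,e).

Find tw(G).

A width-4 tree decomposition is:
Bags: B1 = {a, b, c, d, e}
Tree: (single bag)
A single bag containing all 5 vertices is trivially a valid decomposition of width 4. For the lower bound, the 5 vertices {a, b, c, d, e} are pairwise adjacent, and any tree decomposition puts a clique entirely inside one bag — forcing width ≥ 4. Hence tw(G) = 4 exactly.

4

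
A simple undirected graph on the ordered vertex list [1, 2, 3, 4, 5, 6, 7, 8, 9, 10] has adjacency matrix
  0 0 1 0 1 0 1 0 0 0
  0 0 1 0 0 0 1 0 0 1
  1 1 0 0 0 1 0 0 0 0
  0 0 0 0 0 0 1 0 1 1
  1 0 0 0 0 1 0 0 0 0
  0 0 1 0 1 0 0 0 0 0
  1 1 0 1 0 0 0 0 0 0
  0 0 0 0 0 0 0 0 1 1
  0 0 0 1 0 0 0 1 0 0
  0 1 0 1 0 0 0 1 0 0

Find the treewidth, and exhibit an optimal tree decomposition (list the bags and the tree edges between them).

Treewidth 2.
One optimal decomposition is:
Bags: B1 = {3, 5, 6}  B2 = {1, 3, 5}  B3 = {1, 2, 3}  B4 = {1, 2, 7}  B5 = {2, 7, 10}  B6 = {4, 7, 10}  B7 = {4, 8, 10}  B8 = {4, 8, 9}
Tree: B1–B2, B2–B3, B3–B4, B4–B5, B5–B6, B6–B7, B7–B8

Each bag holds 3 vertices, so the decomposition has width 2, which upper-bounds the treewidth. The edges 6–5–1–3–6 form a cycle, so G is not a tree and its treewidth is at least 2. Hence tw(G) = 2 exactly.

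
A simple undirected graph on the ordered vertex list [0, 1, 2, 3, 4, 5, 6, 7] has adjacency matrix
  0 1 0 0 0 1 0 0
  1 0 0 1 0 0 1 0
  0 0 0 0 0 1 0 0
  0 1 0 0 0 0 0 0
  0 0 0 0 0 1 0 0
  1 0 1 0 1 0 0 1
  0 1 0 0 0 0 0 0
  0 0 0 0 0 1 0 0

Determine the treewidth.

A width-1 tree decomposition is:
Bags: B1 = {0, 5}  B2 = {0, 1}  B3 = {5, 7}  B4 = {4, 5}  B5 = {1, 3}  B6 = {2, 5}  B7 = {1, 6}
Tree: B1–B2, B1–B3, B3–B4, B2–B5, B1–B6, B5–B7
Every bag has size at most 2, so the width is 2 − 1 = 1 and tw(G) ≤ 1. Since G has at least one edge (e.g. 5–0), it is not an edgeless graph, so tw(G) ≥ 1. Therefore the treewidth is 1.

1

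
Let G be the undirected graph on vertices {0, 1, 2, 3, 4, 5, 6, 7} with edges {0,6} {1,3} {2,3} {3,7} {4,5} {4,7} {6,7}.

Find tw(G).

1

A width-1 tree decomposition is:
Bags: B1 = {4, 7}  B2 = {3, 7}  B3 = {6, 7}  B4 = {0, 6}  B5 = {1, 3}  B6 = {2, 3}  B7 = {4, 5}
Tree: B1–B2, B2–B3, B3–B4, B2–B5, B5–B6, B1–B7
Every bag has size at most 2, so the width is 2 − 1 = 1 and tw(G) ≤ 1. Any graph with an edge has treewidth ≥ 1, and G has the edge 4–7. The upper and lower bounds meet at 1, so that is the treewidth.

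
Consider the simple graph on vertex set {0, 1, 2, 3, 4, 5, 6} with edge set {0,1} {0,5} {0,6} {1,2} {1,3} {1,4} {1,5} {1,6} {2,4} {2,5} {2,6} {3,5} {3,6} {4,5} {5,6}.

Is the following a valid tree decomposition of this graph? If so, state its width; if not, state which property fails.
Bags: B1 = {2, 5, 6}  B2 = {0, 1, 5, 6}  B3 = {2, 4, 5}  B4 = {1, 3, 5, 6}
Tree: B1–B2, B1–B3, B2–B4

A tree decomposition must satisfy three properties: every vertex lies in some bag; for every edge, both endpoints lie together in some bag; and for every vertex, the bags containing it form a connected subtree. Here edge (1,2) lies in no bag, so the decomposition is invalid.

No — edge (1,2) lies in no bag.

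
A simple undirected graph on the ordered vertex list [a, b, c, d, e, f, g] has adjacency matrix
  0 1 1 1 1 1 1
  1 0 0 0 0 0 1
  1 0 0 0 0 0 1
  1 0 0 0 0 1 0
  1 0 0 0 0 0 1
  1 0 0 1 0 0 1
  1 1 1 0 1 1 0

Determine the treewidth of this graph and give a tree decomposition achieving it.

The largest bag has 3 vertices, giving width 2; this decomposition certifies tw(G) ≤ 2. For the lower bound, the 3 vertices {a, d, f} are pairwise adjacent, and any tree decomposition puts a clique entirely inside one bag — forcing width ≥ 2. Hence tw(G) = 2 exactly.

Treewidth 2.
One such decomposition:
Bags: B1 = {a, c, g}  B2 = {a, f, g}  B3 = {a, b, g}  B4 = {a, e, g}  B5 = {a, d, f}
Tree: B1–B2, B1–B3, B1–B4, B2–B5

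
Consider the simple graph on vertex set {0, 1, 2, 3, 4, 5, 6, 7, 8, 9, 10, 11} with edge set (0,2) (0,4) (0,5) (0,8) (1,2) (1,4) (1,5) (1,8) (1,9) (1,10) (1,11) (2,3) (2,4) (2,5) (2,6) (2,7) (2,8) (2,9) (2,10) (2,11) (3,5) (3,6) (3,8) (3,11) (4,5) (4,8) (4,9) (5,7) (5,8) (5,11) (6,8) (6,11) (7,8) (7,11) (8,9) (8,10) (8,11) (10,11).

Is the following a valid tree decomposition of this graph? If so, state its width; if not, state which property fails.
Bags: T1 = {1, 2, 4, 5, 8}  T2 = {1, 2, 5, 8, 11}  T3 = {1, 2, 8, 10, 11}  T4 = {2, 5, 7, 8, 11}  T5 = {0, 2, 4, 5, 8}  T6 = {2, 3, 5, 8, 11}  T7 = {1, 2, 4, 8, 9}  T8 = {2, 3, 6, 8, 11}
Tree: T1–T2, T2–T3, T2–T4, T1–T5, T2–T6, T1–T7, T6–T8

Yes; width 4.

Checking the three conditions: (i) the bags cover all of {0, 1, 2, 3, 4, 5, 6, 7, 8, 9, 10, 11}; (ii) for each edge, some bag contains both endpoints; (iii) the bags containing any fixed vertex form a subtree. All hold, so the decomposition is valid with width 5 − 1 = 4.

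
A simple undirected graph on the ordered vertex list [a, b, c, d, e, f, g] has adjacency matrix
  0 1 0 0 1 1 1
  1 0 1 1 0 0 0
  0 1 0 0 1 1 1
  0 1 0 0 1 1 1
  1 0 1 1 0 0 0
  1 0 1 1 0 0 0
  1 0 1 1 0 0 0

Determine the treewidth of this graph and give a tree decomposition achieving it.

The largest bag has 4 vertices, giving width 3; this decomposition certifies tw(G) ≤ 3. For the lower bound: the 4 vertex sets {b,c}, {d,f}, {a}, {g} are disjoint, each induces a connected subgraph, and every pair is joined by at least one edge of G. Contracting each set to a single vertex therefore yields K_{4} as a minor, and since treewidth is minor-monotone, tw(G) ≥ tw(K_{4}) = 3. Therefore the treewidth is 3.

Treewidth 3.
Bags: B1 = {a, b, c, d}  B2 = {a, c, d, f}  B3 = {a, c, d, g}  B4 = {a, c, d, e}
Tree: B1–B2, B2–B3, B3–B4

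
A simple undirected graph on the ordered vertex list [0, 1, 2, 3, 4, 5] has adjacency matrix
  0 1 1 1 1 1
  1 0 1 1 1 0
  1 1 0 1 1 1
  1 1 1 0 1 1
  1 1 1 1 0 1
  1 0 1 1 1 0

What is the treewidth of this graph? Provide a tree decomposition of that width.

Each bag holds 5 vertices, so the decomposition has width 4, which upper-bounds the treewidth. On the other hand G contains the 5-clique {0, 1, 2, 3, 4}. A clique must lie in a single bag of any decomposition, so no decomposition can have width below 4. Therefore the treewidth is 4.

Treewidth 4.
One such decomposition:
Bags: B1 = {0, 1, 2, 3, 4}  B2 = {0, 2, 3, 4, 5}
Tree: B1–B2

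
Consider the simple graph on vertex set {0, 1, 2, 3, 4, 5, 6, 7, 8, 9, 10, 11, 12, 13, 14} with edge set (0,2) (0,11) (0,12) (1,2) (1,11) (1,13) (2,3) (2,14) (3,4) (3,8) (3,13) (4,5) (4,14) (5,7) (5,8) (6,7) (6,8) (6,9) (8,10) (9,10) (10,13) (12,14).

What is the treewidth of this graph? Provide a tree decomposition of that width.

Treewidth 3.
Bags: B1 = {6, 7, 9, 10}  B2 = {6, 7, 8, 10}  B3 = {5, 7, 8, 10}  B4 = {5, 8, 10, 13}  B5 = {3, 5, 8, 13}  B6 = {3, 4, 5, 13}  B7 = {1, 3, 4, 13}  B8 = {1, 2, 3, 4}  B9 = {1, 2, 4, 14}  B10 = {1, 2, 11, 14}  B11 = {0, 2, 11, 14}  B12 = {0, 11, 12, 14}
Tree: B1–B2, B2–B3, B3–B4, B4–B5, B5–B6, B6–B7, B7–B8, B8–B9, B9–B10, B10–B11, B11–B12

Each bag holds 4 vertices, so the decomposition has width 3, which upper-bounds the treewidth. For the lower bound: the 4 vertex sets {6,7,9}, {10}, {8}, {3,4,5,13} are disjoint, each induces a connected subgraph, and every pair is joined by at least one edge of G. Contracting each set to a single vertex therefore yields K_{4} as a minor, and since treewidth is minor-monotone, tw(G) ≥ tw(K_{4}) = 3. Combining the bounds, tw(G) = 3.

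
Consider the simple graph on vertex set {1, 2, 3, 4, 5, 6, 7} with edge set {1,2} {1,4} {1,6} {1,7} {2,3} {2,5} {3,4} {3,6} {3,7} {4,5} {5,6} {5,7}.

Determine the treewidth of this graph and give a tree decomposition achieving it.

Treewidth 3.
One optimal decomposition is:
Bags: B1 = {1, 3, 4, 5}  B2 = {1, 3, 5, 7}  B3 = {1, 3, 5, 6}  B4 = {1, 2, 3, 5}
Tree: B1–B2, B2–B3, B3–B4

Every bag has size at most 4, so the width is 4 − 1 = 3 and tw(G) ≤ 3. For the lower bound: the 4 vertex sets {4,5}, {3,7}, {1}, {6} are disjoint, each induces a connected subgraph, and every pair is joined by at least one edge of G. Contracting each set to a single vertex therefore yields K_{4} as a minor, and since treewidth is minor-monotone, tw(G) ≥ tw(K_{4}) = 3. The upper and lower bounds meet at 3, so that is the treewidth.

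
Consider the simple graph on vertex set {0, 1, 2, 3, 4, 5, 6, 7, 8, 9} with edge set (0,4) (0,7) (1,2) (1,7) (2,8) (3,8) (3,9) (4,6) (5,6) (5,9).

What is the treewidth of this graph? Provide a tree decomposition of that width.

Treewidth 2.
Bags: B1 = {2, 3, 8}  B2 = {2, 3, 9}  B3 = {2, 5, 9}  B4 = {2, 5, 6}  B5 = {2, 4, 6}  B6 = {0, 2, 4}  B7 = {0, 2, 7}  B8 = {1, 2, 7}
Tree: B1–B2, B2–B3, B3–B4, B4–B5, B5–B6, B6–B7, B7–B8

Every bag has size at most 3, so the width is 3 − 1 = 2 and tw(G) ≤ 2. Since 2–8–3–9–5–6–4–0–7–1–2 is a cycle in G, G is not acyclic. Forests are exactly the graphs of treewidth ≤ 1, so tw(G) ≥ 2. Hence tw(G) = 2 exactly.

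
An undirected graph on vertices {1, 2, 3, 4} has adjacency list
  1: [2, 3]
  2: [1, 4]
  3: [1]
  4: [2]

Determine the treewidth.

A width-1 tree decomposition is:
Bags: B1 = {1, 3}  B2 = {1, 2}  B3 = {2, 4}
Tree: B1–B2, B2–B3
Each bag holds 2 vertices, so the decomposition has width 1, which upper-bounds the treewidth. G has an edge, so its treewidth is at least 1. The upper and lower bounds meet at 1, so that is the treewidth.

1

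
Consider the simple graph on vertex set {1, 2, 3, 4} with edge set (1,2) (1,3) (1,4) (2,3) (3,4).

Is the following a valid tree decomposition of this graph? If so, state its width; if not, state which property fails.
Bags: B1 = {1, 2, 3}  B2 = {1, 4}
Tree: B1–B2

A tree decomposition must satisfy three properties: every vertex lies in some bag; for every edge, both endpoints lie together in some bag; and for every vertex, the bags containing it form a connected subtree. Here edge (3,4) lies in no bag, so the decomposition is invalid.

No — edge (3,4) lies in no bag.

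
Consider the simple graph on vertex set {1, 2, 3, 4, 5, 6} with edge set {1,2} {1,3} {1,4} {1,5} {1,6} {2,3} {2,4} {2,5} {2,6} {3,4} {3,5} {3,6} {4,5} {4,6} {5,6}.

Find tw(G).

5

A width-5 tree decomposition is:
Bags: B1 = {1, 2, 3, 4, 5, 6}
Tree: (single bag)
A single bag containing all 6 vertices is trivially a valid decomposition of width 5. On the other hand G contains the 6-clique {1, 2, 3, 4, 5, 6}. A clique must lie in a single bag of any decomposition, so no decomposition can have width below 5. Therefore the treewidth is 5.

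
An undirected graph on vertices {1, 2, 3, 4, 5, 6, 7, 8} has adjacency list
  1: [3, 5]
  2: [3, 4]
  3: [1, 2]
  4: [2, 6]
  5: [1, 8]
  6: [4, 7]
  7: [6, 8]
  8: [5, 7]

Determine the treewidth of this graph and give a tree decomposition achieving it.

Treewidth 2.
One optimal decomposition is:
Bags: B1 = {5, 7, 8}  B2 = {1, 5, 7}  B3 = {1, 3, 7}  B4 = {2, 3, 7}  B5 = {2, 4, 7}  B6 = {4, 6, 7}
Tree: B1–B2, B2–B3, B3–B4, B4–B5, B5–B6

Each bag holds 3 vertices, so the decomposition has width 2, which upper-bounds the treewidth. For the lower bound, G contains the cycle 7–8–5–1–3–2–4–6–7, so G is not a forest; only forests have treewidth ≤ 1, hence tw(G) ≥ 2. Therefore the treewidth is 2.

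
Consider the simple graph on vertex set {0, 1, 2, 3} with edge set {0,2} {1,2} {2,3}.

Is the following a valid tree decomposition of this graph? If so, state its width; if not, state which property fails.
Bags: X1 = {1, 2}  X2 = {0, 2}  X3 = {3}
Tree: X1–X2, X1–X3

A tree decomposition must satisfy three properties: every vertex lies in some bag; for every edge, both endpoints lie together in some bag; and for every vertex, the bags containing it form a connected subtree. Here edge (2,3) lies in no bag, so the decomposition is invalid.

No — edge (2,3) lies in no bag.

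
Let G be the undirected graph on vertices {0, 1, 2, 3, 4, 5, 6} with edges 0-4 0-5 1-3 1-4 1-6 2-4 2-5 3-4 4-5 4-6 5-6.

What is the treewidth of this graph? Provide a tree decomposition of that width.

Treewidth 2.
Bags: B1 = {4, 5, 6}  B2 = {0, 4, 5}  B3 = {2, 4, 5}  B4 = {1, 4, 6}  B5 = {1, 3, 4}
Tree: B1–B2, B1–B3, B1–B4, B4–B5

Each bag holds 3 vertices, so the decomposition has width 2, which upper-bounds the treewidth. Conversely, {1, 3, 4} is a clique of size 3, and the vertices of any clique must share a bag in every tree decomposition; so some bag has ≥ 3 vertices and tw(G) ≥ 2. Combining the bounds, tw(G) = 2.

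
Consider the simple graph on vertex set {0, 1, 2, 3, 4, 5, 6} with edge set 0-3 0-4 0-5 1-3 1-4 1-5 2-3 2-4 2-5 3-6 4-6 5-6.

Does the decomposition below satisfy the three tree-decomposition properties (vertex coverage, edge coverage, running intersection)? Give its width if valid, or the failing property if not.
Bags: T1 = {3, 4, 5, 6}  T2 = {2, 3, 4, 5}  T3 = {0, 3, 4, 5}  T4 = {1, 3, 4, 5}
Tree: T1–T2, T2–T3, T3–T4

Vertex coverage: the bags together contain {0, 1, 2, 3, 4, 5, 6}, the full vertex set. Edge coverage: each edge of G has both endpoints in at least one bag. Running intersection: for every vertex, the bags containing it form a connected subtree. All three properties hold, so this is a valid tree decomposition of width max|bag| − 1 = 3, and hence tw(G) ≤ 3.

Yes; width 3.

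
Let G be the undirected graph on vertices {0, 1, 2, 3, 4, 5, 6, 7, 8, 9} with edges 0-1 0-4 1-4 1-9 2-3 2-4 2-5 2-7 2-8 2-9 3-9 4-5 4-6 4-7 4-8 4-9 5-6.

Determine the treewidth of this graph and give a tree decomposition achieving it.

Every bag has size at most 3, so the width is 3 − 1 = 2 and tw(G) ≤ 2. On the other hand G contains the 3-clique {2, 3, 9}. A clique must lie in a single bag of any decomposition, so no decomposition can have width below 2. Combining the bounds, tw(G) = 2.

Treewidth 2.
Bags: B1 = {2, 4, 5}  B2 = {2, 4, 8}  B3 = {2, 4, 9}  B4 = {2, 3, 9}  B5 = {1, 4, 9}  B6 = {0, 1, 4}  B7 = {2, 4, 7}  B8 = {4, 5, 6}
Tree: B1–B2, B2–B3, B3–B4, B3–B5, B5–B6, B1–B7, B1–B8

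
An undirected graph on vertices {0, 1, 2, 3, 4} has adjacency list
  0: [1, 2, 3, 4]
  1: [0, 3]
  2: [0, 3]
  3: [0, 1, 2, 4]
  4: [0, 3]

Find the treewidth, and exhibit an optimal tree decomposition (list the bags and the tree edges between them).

Treewidth 2.
One optimal decomposition is:
Bags: B1 = {0, 1, 3}  B2 = {0, 3, 4}  B3 = {0, 2, 3}
Tree: B1–B2, B1–B3

The largest bag has 3 vertices, giving width 2; this decomposition certifies tw(G) ≤ 2. On the other hand G contains the 3-clique {0, 1, 3}. A clique must lie in a single bag of any decomposition, so no decomposition can have width below 2. Therefore the treewidth is 2.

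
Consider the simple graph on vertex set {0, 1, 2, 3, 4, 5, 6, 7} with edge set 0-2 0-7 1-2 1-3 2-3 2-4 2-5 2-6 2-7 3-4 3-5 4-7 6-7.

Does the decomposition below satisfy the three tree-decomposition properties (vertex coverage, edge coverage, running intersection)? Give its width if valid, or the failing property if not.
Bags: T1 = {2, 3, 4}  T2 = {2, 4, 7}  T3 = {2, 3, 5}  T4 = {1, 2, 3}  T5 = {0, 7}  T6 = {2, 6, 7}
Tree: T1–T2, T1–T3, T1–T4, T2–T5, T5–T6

No — edge (2,0) lies in no bag.

A tree decomposition must satisfy three properties: every vertex lies in some bag; for every edge, both endpoints lie together in some bag; and for every vertex, the bags containing it form a connected subtree. Here edge (2,0) lies in no bag, so the decomposition is invalid.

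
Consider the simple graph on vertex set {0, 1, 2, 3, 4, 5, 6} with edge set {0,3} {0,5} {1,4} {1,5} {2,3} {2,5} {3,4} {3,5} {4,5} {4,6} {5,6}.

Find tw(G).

A width-2 tree decomposition is:
Bags: B1 = {3, 4, 5}  B2 = {2, 3, 5}  B3 = {4, 5, 6}  B4 = {0, 3, 5}  B5 = {1, 4, 5}
Tree: B1–B2, B1–B3, B1–B4, B3–B5
The largest bag has 3 vertices, giving width 2; this decomposition certifies tw(G) ≤ 2. For the lower bound, the 3 vertices {1, 4, 5} are pairwise adjacent, and any tree decomposition puts a clique entirely inside one bag — forcing width ≥ 2. Therefore the treewidth is 2.

2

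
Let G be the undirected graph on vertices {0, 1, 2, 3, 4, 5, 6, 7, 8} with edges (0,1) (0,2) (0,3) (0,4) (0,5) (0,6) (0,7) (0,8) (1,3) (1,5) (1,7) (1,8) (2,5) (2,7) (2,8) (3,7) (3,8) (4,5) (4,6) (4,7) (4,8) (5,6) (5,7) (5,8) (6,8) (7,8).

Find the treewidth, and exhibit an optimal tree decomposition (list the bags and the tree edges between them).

Each bag holds 5 vertices, so the decomposition has width 4, which upper-bounds the treewidth. On the other hand G contains the 5-clique {0, 1, 3, 7, 8}. A clique must lie in a single bag of any decomposition, so no decomposition can have width below 4. Combining the bounds, tw(G) = 4.

Treewidth 4.
One such decomposition:
Bags: B1 = {0, 1, 5, 7, 8}  B2 = {0, 2, 5, 7, 8}  B3 = {0, 4, 5, 7, 8}  B4 = {0, 1, 3, 7, 8}  B5 = {0, 4, 5, 6, 8}
Tree: B1–B2, B2–B3, B1–B4, B3–B5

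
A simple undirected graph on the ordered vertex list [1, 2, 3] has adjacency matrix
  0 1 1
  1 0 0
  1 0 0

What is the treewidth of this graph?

1

A width-1 tree decomposition is:
Bags: B1 = {1, 3}  B2 = {1, 2}
Tree: B1–B2
The largest bag has 2 vertices, giving width 1; this decomposition certifies tw(G) ≤ 1. Any graph with an edge has treewidth ≥ 1, and G has the edge 3–1. Hence tw(G) = 1 exactly.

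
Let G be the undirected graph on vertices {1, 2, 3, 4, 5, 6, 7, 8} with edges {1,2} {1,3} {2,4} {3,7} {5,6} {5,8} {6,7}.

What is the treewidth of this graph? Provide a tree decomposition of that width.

Treewidth 1.
Bags: B1 = {5, 8}  B2 = {5, 6}  B3 = {6, 7}  B4 = {3, 7}  B5 = {1, 3}  B6 = {1, 2}  B7 = {2, 4}
Tree: B1–B2, B2–B3, B3–B4, B4–B5, B5–B6, B6–B7

The largest bag has 2 vertices, giving width 1; this decomposition certifies tw(G) ≤ 1. G has an edge, so its treewidth is at least 1. Hence tw(G) = 1 exactly.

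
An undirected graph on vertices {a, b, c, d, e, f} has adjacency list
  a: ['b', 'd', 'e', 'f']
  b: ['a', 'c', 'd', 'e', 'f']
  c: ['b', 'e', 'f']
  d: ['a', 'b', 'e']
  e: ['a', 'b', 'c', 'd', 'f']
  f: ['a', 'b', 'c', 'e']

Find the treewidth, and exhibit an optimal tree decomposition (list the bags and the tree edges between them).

Treewidth 3.
One optimal decomposition is:
Bags: B1 = {a, b, d, e}  B2 = {a, b, e, f}  B3 = {b, c, e, f}
Tree: B1–B2, B2–B3

Each bag holds 4 vertices, so the decomposition has width 3, which upper-bounds the treewidth. For the lower bound, the 4 vertices {a, b, d, e} are pairwise adjacent, and any tree decomposition puts a clique entirely inside one bag — forcing width ≥ 3. Combining the bounds, tw(G) = 3.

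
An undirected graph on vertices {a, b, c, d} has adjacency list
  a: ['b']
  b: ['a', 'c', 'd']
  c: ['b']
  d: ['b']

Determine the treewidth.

A width-1 tree decomposition is:
Bags: B1 = {b, c}  B2 = {a, b}  B3 = {b, d}
Tree: B1–B2, B1–B3
The largest bag has 2 vertices, giving width 1; this decomposition certifies tw(G) ≤ 1. Any graph with an edge has treewidth ≥ 1, and G has the edge b–c. Hence tw(G) = 1 exactly.

1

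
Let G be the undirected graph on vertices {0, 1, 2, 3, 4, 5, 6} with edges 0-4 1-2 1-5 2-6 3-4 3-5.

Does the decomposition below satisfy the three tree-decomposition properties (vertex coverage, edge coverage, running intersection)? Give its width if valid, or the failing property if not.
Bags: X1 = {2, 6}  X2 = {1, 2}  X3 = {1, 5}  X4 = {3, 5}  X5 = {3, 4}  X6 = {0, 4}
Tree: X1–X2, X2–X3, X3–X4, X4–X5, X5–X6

Vertex coverage: the bags together contain {0, 1, 2, 3, 4, 5, 6}, the full vertex set. Edge coverage: each edge of G has both endpoints in at least one bag. Running intersection: for every vertex, the bags containing it form a connected subtree. All three properties hold, so this is a valid tree decomposition of width max|bag| − 1 = 1, and hence tw(G) ≤ 1.

Yes; width 1.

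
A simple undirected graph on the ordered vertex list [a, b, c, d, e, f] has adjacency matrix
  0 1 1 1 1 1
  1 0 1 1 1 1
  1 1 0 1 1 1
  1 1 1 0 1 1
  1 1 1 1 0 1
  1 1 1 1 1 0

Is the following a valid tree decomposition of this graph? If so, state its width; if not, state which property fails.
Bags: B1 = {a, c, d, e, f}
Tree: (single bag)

No — vertex b appears in no bag.

A tree decomposition must satisfy three properties: every vertex lies in some bag; for every edge, both endpoints lie together in some bag; and for every vertex, the bags containing it form a connected subtree. Here vertex b appears in no bag, so the decomposition is invalid.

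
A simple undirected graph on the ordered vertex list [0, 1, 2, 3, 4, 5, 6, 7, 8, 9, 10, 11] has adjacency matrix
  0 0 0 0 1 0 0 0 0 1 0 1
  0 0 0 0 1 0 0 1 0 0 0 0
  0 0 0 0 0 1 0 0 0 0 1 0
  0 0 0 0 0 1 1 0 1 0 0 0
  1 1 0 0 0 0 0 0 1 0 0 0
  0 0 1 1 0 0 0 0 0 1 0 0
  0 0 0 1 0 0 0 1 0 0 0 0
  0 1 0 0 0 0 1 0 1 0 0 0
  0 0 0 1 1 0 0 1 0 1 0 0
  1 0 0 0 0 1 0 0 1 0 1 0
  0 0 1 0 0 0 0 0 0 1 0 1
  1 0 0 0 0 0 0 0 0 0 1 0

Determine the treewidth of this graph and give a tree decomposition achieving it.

Each bag holds 4 vertices, so the decomposition has width 3, which upper-bounds the treewidth. For the lower bound: the 4 vertex sets {2,10,11}, {5}, {9}, {0,3,4,8} are disjoint, each induces a connected subgraph, and every pair is joined by at least one edge of G. Contracting each set to a single vertex therefore yields K_{4} as a minor, and since treewidth is minor-monotone, tw(G) ≥ tw(K_{4}) = 3. Hence tw(G) = 3 exactly.

Treewidth 3.
One optimal decomposition is:
Bags: B1 = {2, 5, 10, 11}  B2 = {5, 9, 10, 11}  B3 = {0, 5, 9, 11}  B4 = {0, 3, 5, 9}  B5 = {0, 3, 8, 9}  B6 = {0, 3, 4, 8}  B7 = {3, 4, 6, 8}  B8 = {4, 6, 7, 8}  B9 = {1, 4, 6, 7}
Tree: B1–B2, B2–B3, B3–B4, B4–B5, B5–B6, B6–B7, B7–B8, B8–B9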